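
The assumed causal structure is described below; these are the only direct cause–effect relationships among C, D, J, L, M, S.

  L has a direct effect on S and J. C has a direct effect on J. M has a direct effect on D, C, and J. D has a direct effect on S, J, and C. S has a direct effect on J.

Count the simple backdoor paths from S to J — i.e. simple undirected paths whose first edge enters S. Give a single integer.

A backdoor path from S to J is any simple undirected path whose first edge points into S (i.e. leaves S via a parent).
Parents of S: {D, L}.
Enumerating:
  P1: S <- D <- M -> C -> J
  P2: S <- D <- M -> J
  P3: S <- D -> C <- M -> J
  P4: S <- D -> C -> J
  P5: S <- D -> J
  P6: S <- L -> J
That exhausts the simple backdoor paths. Count: 6.

6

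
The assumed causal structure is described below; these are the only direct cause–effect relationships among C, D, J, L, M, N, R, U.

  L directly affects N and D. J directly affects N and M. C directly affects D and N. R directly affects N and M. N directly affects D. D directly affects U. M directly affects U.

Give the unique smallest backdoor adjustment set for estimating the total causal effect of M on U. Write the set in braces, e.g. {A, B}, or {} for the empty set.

{D}

Variables eligible for adjustment (non-descendants of M, excluding M and U): {C, D, J, L, N, R}.
Backdoor paths from M to U:
  P1: M <- J -> N <- L -> D -> U
  P2: M <- J -> N <- C -> D -> U
  P3: M <- J -> N -> D -> U
  P4: M <- R -> N <- L -> D -> U
  P5: M <- R -> N <- C -> D -> U
  P6: M <- R -> N -> D -> U
The empty set is not sufficient: P3 (M <- J -> N -> D -> U) has no collider blocking it and no conditioned non-collider, so it is open.
Try {D}:
  P1: blocked at chain node D ∈ conditioning set.
  P2: blocked at chain node D ∈ conditioning set.
  P3: blocked at chain node D ∈ conditioning set.
  P4: blocked at chain node D ∈ conditioning set.
  P5: blocked at chain node D ∈ conditioning set.
  P6: blocked at chain node D ∈ conditioning set.
{D} contains no descendant of M and blocks every backdoor path.
No other singleton works — e.g. {J} leaves P6 open — so {D} is the unique smallest valid adjustment set.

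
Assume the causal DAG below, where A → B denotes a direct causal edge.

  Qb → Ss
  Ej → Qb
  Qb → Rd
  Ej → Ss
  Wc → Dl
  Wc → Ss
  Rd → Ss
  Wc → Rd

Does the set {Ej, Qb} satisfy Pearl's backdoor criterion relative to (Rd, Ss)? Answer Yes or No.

Backdoor paths from Rd to Ss (paths whose first edge points into Rd):
  P1: Rd <- Wc -> Ss
  P2: Rd <- Qb <- Ej -> Ss
  P3: Rd <- Qb -> Ss
Condition 1 (no descendant of Rd in the set): holds — descendants of Rd are {Ss}; none are in {Ej, Qb}.
Condition 2 (every backdoor path blocked by {Ej, Qb}):
  P1: open — no interior node is in the conditioning set.
  P2: blocked at chain node Qb ∈ conditioning set.
  P3: blocked at fork node Qb ∈ conditioning set.
{Ej, Qb} does not satisfy the backdoor criterion.

No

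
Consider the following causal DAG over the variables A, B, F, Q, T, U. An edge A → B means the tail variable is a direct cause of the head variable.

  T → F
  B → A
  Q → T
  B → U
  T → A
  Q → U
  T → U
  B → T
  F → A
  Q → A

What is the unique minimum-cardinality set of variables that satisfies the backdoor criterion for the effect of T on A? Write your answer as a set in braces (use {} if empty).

{B, Q}

Variables eligible for adjustment (non-descendants of T, excluding T and A): {B, Q}.
Backdoor paths from T to A:
  P1: T <- Q -> A
  P2: T <- Q -> U <- B -> A
  P3: T <- B -> A
  P4: T <- B -> U <- Q -> A
The empty set is not sufficient: P1 (T <- Q -> A) has no collider blocking it and no conditioned non-collider, so it is open.
Try {B, Q}:
  P1: blocked at fork node Q ∈ conditioning set.
  P2: blocked at fork node Q ∈ conditioning set.
  P3: blocked at fork node B ∈ conditioning set.
  P4: blocked at fork node B ∈ conditioning set.
{B, Q} contains no descendant of T and blocks every backdoor path.
Every element of {B, Q} is needed (dropping B leaves P3 open; dropping Q leaves P1 open), so no proper subset is valid.
Among all size-2 subsets of the eligible variables, only {B, Q} blocks every backdoor path, so it is the unique smallest valid adjustment set.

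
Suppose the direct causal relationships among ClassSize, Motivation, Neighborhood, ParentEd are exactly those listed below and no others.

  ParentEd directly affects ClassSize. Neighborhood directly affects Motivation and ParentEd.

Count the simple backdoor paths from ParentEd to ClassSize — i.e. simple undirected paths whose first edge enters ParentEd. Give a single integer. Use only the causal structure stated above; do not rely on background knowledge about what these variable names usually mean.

A backdoor path from ParentEd to ClassSize is any simple undirected path whose first edge points into ParentEd (i.e. leaves ParentEd via a parent).
Parents of ParentEd: {Neighborhood}.
No simple path from any parent of ParentEd reaches ClassSize without revisiting ParentEd, so there are no backdoor paths.

0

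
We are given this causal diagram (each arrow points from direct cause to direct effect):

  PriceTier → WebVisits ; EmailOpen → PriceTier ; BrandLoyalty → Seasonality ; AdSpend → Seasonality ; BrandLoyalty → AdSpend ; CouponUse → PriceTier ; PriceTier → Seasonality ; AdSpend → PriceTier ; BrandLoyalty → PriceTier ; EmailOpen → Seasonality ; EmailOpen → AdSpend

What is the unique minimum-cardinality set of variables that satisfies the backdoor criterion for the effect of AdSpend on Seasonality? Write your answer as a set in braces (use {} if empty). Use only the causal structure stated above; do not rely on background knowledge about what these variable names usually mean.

{BrandLoyalty, EmailOpen}

Variables eligible for adjustment (non-descendants of AdSpend, excluding AdSpend and Seasonality): {BrandLoyalty, CouponUse, EmailOpen}.
Backdoor paths from AdSpend to Seasonality:
  P1: AdSpend <- BrandLoyalty -> PriceTier <- EmailOpen -> Seasonality
  P2: AdSpend <- BrandLoyalty -> PriceTier -> Seasonality
  P3: AdSpend <- BrandLoyalty -> Seasonality
  P4: AdSpend <- EmailOpen -> PriceTier <- BrandLoyalty -> Seasonality
  P5: AdSpend <- EmailOpen -> PriceTier -> Seasonality
  P6: AdSpend <- EmailOpen -> Seasonality
The empty set is not sufficient: P2 (AdSpend <- BrandLoyalty -> PriceTier -> Seasonality) has no collider blocking it and no conditioned non-collider, so it is open.
Try {BrandLoyalty, EmailOpen}:
  P1: blocked at fork node BrandLoyalty ∈ conditioning set.
  P2: blocked at fork node BrandLoyalty ∈ conditioning set.
  P3: blocked at fork node BrandLoyalty ∈ conditioning set.
  P4: blocked at fork node EmailOpen ∈ conditioning set.
  P5: blocked at fork node EmailOpen ∈ conditioning set.
  P6: blocked at fork node EmailOpen ∈ conditioning set.
{BrandLoyalty, EmailOpen} contains no descendant of AdSpend and blocks every backdoor path.
Every element of {BrandLoyalty, EmailOpen} is needed (dropping BrandLoyalty leaves P2 open; dropping EmailOpen leaves P5 open), so no proper subset is valid.
Among all size-2 subsets of the eligible variables, only {BrandLoyalty, EmailOpen} blocks every backdoor path, so it is the unique smallest valid adjustment set.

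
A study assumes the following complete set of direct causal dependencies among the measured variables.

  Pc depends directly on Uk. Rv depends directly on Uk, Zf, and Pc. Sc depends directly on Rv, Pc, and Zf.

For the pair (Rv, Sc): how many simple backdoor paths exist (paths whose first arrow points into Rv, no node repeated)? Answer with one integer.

A backdoor path from Rv to Sc is any simple undirected path whose first edge points into Rv (i.e. leaves Rv via a parent).
Parents of Rv: {Pc, Uk, Zf}.
Enumerating:
  P1: Rv <- Zf -> Sc
  P2: Rv <- Uk -> Pc -> Sc
  P3: Rv <- Pc -> Sc
That exhausts the simple backdoor paths. Count: 3.

3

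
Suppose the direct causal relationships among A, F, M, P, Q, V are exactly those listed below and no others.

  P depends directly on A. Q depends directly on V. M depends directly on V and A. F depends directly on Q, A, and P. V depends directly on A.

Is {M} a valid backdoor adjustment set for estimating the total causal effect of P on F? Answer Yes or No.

Backdoor paths from P to F (paths whose first edge points into P):
  P1: P <- A -> V -> Q -> F
  P2: P <- A -> F
  P3: P <- A -> M <- V -> Q -> F
Condition 1 (no descendant of P in the set): holds — descendants of P are {F}; none are in {M}.
Condition 2 (every backdoor path blocked by {M}):
  P1: open — no interior node is in the conditioning set.
  P2: open — no interior node is in the conditioning set.
  P3: open — collider(s) M are conditioned on (or have a conditioned descendant) and no non-collider on the path is in the set.
{M} does not satisfy the backdoor criterion.

No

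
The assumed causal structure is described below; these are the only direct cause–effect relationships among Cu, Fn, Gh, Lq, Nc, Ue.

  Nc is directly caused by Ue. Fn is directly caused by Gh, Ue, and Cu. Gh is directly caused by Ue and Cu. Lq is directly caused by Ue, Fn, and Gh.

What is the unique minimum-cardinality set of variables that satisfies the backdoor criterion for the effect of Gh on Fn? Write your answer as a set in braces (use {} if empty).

{Cu, Ue}

Variables eligible for adjustment (non-descendants of Gh, excluding Gh and Fn): {Cu, Nc, Ue}.
Backdoor paths from Gh to Fn:
  P1: Gh <- Ue -> Fn
  P2: Gh <- Ue -> Lq <- Fn
  P3: Gh <- Cu -> Fn
The empty set is not sufficient: P1 (Gh <- Ue -> Fn) has no collider blocking it and no conditioned non-collider, so it is open.
Try {Cu, Ue}:
  P1: blocked at fork node Ue ∈ conditioning set.
  P2: blocked at fork node Ue ∈ conditioning set.
  P3: blocked at fork node Cu ∈ conditioning set.
{Cu, Ue} contains no descendant of Gh and blocks every backdoor path.
Every element of {Cu, Ue} is needed (dropping Cu leaves P3 open; dropping Ue leaves P1 open), so no proper subset is valid.
Among all size-2 subsets of the eligible variables, only {Cu, Ue} blocks every backdoor path, so it is the unique smallest valid adjustment set.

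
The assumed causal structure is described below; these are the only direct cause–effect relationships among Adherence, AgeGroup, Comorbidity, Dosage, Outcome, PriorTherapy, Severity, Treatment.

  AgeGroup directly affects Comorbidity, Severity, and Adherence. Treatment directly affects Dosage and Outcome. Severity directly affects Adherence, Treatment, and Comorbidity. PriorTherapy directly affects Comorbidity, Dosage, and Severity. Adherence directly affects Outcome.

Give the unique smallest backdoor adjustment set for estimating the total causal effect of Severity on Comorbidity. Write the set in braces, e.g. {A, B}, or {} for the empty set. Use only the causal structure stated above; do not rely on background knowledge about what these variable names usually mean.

Variables eligible for adjustment (non-descendants of Severity, excluding Severity and Comorbidity): {AgeGroup, PriorTherapy}.
Backdoor paths from Severity to Comorbidity:
  P1: Severity <- AgeGroup -> Adherence -> Outcome <- Treatment -> Dosage <- PriorTherapy -> Comorbidity
  P2: Severity <- AgeGroup -> Comorbidity
  P3: Severity <- PriorTherapy -> Comorbidity
  P4: Severity <- PriorTherapy -> Dosage <- Treatment -> Outcome <- Adherence <- AgeGroup -> Comorbidity
The empty set is not sufficient: P2 (Severity <- AgeGroup -> Comorbidity) has no collider blocking it and no conditioned non-collider, so it is open.
Try {AgeGroup, PriorTherapy}:
  P1: blocked at fork node AgeGroup ∈ conditioning set.
  P2: blocked at fork node AgeGroup ∈ conditioning set.
  P3: blocked at fork node PriorTherapy ∈ conditioning set.
  P4: blocked at fork node PriorTherapy ∈ conditioning set.
{AgeGroup, PriorTherapy} contains no descendant of Severity and blocks every backdoor path.
Every element of {AgeGroup, PriorTherapy} is needed (dropping AgeGroup leaves P2 open; dropping PriorTherapy leaves P3 open), so no proper subset is valid.
Among all size-2 subsets of the eligible variables, only {AgeGroup, PriorTherapy} blocks every backdoor path, so it is the unique smallest valid adjustment set.

{AgeGroup, PriorTherapy}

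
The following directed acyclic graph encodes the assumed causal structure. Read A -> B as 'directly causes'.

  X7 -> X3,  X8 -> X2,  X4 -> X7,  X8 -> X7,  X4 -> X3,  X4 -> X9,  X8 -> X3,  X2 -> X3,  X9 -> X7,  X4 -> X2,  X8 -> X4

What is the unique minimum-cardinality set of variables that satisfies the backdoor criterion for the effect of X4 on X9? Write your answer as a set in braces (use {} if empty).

{}

Variables eligible for adjustment (non-descendants of X4, excluding X4 and X9): {X8}.
Backdoor paths from X4 to X9:
  P1: X4 <- X8 -> X7 <- X9
  P2: X4 <- X8 -> X2 -> X3 <- X7 <- X9
  P3: X4 <- X8 -> X3 <- X7 <- X9
Each backdoor path contains an unconditioned collider, so every path is already blocked with the empty conditioning set:
  P1: blocked at collider X7 (neither it nor any descendant is in the conditioning set).
  P2: blocked at collider X3 (neither it nor any descendant is in the conditioning set).
  P3: blocked at collider X3 (neither it nor any descendant is in the conditioning set).
The empty set is therefore the unique smallest valid set.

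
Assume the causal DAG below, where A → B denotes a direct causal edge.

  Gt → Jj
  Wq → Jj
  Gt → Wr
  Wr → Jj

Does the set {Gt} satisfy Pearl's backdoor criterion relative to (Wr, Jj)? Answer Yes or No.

Yes

Backdoor paths from Wr to Jj (paths whose first edge points into Wr):
  P1: Wr <- Gt -> Jj
Condition 1 (no descendant of Wr in the set): holds — descendants of Wr are {Jj}; none are in {Gt}.
Condition 2 (every backdoor path blocked by {Gt}):
  P1: blocked at fork node Gt ∈ conditioning set.
{Gt} satisfies the backdoor criterion.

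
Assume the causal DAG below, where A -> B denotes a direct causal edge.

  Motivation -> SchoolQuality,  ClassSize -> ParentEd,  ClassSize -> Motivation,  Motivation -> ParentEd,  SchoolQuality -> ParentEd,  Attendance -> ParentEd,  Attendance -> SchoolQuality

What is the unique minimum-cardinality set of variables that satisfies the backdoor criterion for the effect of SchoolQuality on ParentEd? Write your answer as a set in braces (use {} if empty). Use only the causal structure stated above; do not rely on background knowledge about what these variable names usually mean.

{Attendance, Motivation}

Variables eligible for adjustment (non-descendants of SchoolQuality, excluding SchoolQuality and ParentEd): {Attendance, ClassSize, Motivation}.
Backdoor paths from SchoolQuality to ParentEd:
  P1: SchoolQuality <- Attendance -> ParentEd
  P2: SchoolQuality <- Motivation <- ClassSize -> ParentEd
  P3: SchoolQuality <- Motivation -> ParentEd
The empty set is not sufficient: P1 (SchoolQuality <- Attendance -> ParentEd) has no collider blocking it and no conditioned non-collider, so it is open.
Try {Attendance, Motivation}:
  P1: blocked at fork node Attendance ∈ conditioning set.
  P2: blocked at chain node Motivation ∈ conditioning set.
  P3: blocked at fork node Motivation ∈ conditioning set.
{Attendance, Motivation} contains no descendant of SchoolQuality and blocks every backdoor path.
Every element of {Attendance, Motivation} is needed (dropping Attendance leaves P1 open; dropping Motivation leaves P2 open), so no proper subset is valid.
Among all size-2 subsets of the eligible variables, only {Attendance, Motivation} blocks every backdoor path, so it is the unique smallest valid adjustment set.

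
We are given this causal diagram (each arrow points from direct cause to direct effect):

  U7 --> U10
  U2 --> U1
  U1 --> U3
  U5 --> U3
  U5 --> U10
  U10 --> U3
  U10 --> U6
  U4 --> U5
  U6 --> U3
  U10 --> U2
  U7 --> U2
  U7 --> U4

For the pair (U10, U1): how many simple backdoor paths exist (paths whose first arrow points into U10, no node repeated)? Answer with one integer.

4

A backdoor path from U10 to U1 is any simple undirected path whose first edge points into U10 (i.e. leaves U10 via a parent).
Parents of U10: {U5, U7}.
Enumerating:
  P1: U10 <- U7 -> U4 -> U5 -> U3 <- U1
  P2: U10 <- U7 -> U2 -> U1
  P3: U10 <- U5 <- U4 <- U7 -> U2 -> U1
  P4: U10 <- U5 -> U3 <- U1
That exhausts the simple backdoor paths. Count: 4.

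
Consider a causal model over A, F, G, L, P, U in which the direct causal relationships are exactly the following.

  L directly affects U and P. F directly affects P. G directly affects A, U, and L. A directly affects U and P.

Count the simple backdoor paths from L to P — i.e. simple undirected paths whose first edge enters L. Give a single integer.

2

A backdoor path from L to P is any simple undirected path whose first edge points into L (i.e. leaves L via a parent).
Parents of L: {G}.
Enumerating:
  P1: L <- G -> A -> P
  P2: L <- G -> U <- A -> P
That exhausts the simple backdoor paths. Count: 2.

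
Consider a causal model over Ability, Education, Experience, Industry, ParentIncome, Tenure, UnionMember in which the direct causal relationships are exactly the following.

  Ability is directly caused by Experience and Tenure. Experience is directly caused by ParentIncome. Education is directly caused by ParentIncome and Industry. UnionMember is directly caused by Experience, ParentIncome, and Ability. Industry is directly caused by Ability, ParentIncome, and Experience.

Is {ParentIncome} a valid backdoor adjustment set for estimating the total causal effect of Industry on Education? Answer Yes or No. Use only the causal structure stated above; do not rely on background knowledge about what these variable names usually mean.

Backdoor paths from Industry to Education (paths whose first edge points into Industry):
  P1: Industry <- ParentIncome -> Education
  P2: Industry <- Experience <- ParentIncome -> Education
  P3: Industry <- Experience -> Ability -> UnionMember <- ParentIncome -> Education
  P4: Industry <- Experience -> UnionMember <- ParentIncome -> Education
  P5: Industry <- Ability <- Experience <- ParentIncome -> Education
  P6: Industry <- Ability <- Experience -> UnionMember <- ParentIncome -> Education
  P7: Industry <- Ability -> UnionMember <- ParentIncome -> Education
  P8: Industry <- Ability -> UnionMember <- Experience <- ParentIncome -> Education
Condition 1 (no descendant of Industry in the set): holds — descendants of Industry are {Education}; none are in {ParentIncome}.
Condition 2 (every backdoor path blocked by {ParentIncome}):
  P1: blocked at fork node ParentIncome ∈ conditioning set.
  P2: blocked at fork node ParentIncome ∈ conditioning set.
  P3: blocked at collider UnionMember (neither it nor any descendant is in the conditioning set).
  P4: blocked at collider UnionMember (neither it nor any descendant is in the conditioning set).
  P5: blocked at fork node ParentIncome ∈ conditioning set.
  P6: blocked at collider UnionMember (neither it nor any descendant is in the conditioning set).
  P7: blocked at collider UnionMember (neither it nor any descendant is in the conditioning set).
  P8: blocked at collider UnionMember (neither it nor any descendant is in the conditioning set).
{ParentIncome} satisfies the backdoor criterion.

Yes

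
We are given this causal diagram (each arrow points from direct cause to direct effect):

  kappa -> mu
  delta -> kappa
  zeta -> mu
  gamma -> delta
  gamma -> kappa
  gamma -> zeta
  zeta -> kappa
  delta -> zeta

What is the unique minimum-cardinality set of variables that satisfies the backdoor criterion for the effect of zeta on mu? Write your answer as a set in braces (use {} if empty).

Variables eligible for adjustment (non-descendants of zeta, excluding zeta and mu): {delta, gamma}.
Backdoor paths from zeta to mu:
  P1: zeta <- gamma -> delta -> kappa -> mu
  P2: zeta <- gamma -> kappa -> mu
  P3: zeta <- delta <- gamma -> kappa -> mu
  P4: zeta <- delta -> kappa -> mu
The empty set is not sufficient: P1 (zeta <- gamma -> delta -> kappa -> mu) has no collider blocking it and no conditioned non-collider, so it is open.
Try {delta, gamma}:
  P1: blocked at fork node gamma ∈ conditioning set.
  P2: blocked at fork node gamma ∈ conditioning set.
  P3: blocked at chain node delta ∈ conditioning set.
  P4: blocked at fork node delta ∈ conditioning set.
{delta, gamma} contains no descendant of zeta and blocks every backdoor path.
Every element of {delta, gamma} is needed (dropping delta leaves P4 open; dropping gamma leaves P2 open), so no proper subset is valid.
Among all size-2 subsets of the eligible variables, only {delta, gamma} blocks every backdoor path, so it is the unique smallest valid adjustment set.

{delta, gamma}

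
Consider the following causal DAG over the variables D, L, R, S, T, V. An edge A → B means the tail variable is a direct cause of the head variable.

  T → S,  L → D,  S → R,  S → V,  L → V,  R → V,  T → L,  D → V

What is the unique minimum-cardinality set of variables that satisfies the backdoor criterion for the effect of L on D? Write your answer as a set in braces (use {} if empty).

{}

Variables eligible for adjustment (non-descendants of L, excluding L and D): {R, S, T}.
Backdoor paths from L to D:
  P1: L <- T -> S -> R -> V <- D
  P2: L <- T -> S -> V <- D
Each backdoor path contains an unconditioned collider, so every path is already blocked with the empty conditioning set:
  P1: blocked at collider V (neither it nor any descendant is in the conditioning set).
  P2: blocked at collider V (neither it nor any descendant is in the conditioning set).
The empty set is therefore the unique smallest valid set.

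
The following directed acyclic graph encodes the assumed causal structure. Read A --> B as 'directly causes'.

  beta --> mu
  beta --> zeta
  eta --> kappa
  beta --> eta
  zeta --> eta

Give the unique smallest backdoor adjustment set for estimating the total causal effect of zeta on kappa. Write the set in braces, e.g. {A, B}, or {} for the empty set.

{beta}

Variables eligible for adjustment (non-descendants of zeta, excluding zeta and kappa): {beta, mu}.
Backdoor paths from zeta to kappa:
  P1: zeta <- beta -> eta -> kappa
The empty set is not sufficient: P1 (zeta <- beta -> eta -> kappa) has no collider blocking it and no conditioned non-collider, so it is open.
Try {beta}:
  P1: blocked at fork node beta ∈ conditioning set.
{beta} contains no descendant of zeta and blocks every backdoor path.
No other singleton works — e.g. {mu} leaves P1 open — so {beta} is the unique smallest valid adjustment set.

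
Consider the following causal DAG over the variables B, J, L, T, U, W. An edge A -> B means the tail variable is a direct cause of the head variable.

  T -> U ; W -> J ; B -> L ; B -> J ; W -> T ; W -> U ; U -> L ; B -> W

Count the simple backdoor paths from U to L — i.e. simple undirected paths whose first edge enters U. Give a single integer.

A backdoor path from U to L is any simple undirected path whose first edge points into U (i.e. leaves U via a parent).
Parents of U: {T, W}.
Enumerating:
  P1: U <- W <- B -> L
  P2: U <- W -> J <- B -> L
  P3: U <- T <- W <- B -> L
  P4: U <- T <- W -> J <- B -> L
That exhausts the simple backdoor paths. Count: 4.

4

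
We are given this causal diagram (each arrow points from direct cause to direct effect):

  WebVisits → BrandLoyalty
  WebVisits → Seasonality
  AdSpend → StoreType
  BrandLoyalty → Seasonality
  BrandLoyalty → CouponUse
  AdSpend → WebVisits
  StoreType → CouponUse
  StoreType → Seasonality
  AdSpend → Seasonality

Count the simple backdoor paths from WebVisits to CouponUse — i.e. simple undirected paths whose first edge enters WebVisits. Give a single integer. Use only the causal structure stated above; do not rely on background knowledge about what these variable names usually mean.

A backdoor path from WebVisits to CouponUse is any simple undirected path whose first edge points into WebVisits (i.e. leaves WebVisits via a parent).
Parents of WebVisits: {AdSpend}.
Enumerating:
  P1: WebVisits <- AdSpend -> StoreType -> Seasonality <- BrandLoyalty -> CouponUse
  P2: WebVisits <- AdSpend -> StoreType -> CouponUse
  P3: WebVisits <- AdSpend -> Seasonality <- StoreType -> CouponUse
  P4: WebVisits <- AdSpend -> Seasonality <- BrandLoyalty -> CouponUse
That exhausts the simple backdoor paths. Count: 4.

4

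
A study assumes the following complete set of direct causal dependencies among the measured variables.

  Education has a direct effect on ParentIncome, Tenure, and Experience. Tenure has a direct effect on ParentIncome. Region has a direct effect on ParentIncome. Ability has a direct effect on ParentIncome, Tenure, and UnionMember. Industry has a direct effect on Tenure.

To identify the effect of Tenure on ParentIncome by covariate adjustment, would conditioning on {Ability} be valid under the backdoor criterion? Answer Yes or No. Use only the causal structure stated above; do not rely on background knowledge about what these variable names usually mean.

Backdoor paths from Tenure to ParentIncome (paths whose first edge points into Tenure):
  P1: Tenure <- Ability -> ParentIncome
  P2: Tenure <- Education -> ParentIncome
Condition 1 (no descendant of Tenure in the set): holds — descendants of Tenure are {ParentIncome}; none are in {Ability}.
Condition 2 (every backdoor path blocked by {Ability}):
  P1: blocked at fork node Ability ∈ conditioning set.
  P2: open — no interior node is in the conditioning set.
{Ability} does not satisfy the backdoor criterion.

No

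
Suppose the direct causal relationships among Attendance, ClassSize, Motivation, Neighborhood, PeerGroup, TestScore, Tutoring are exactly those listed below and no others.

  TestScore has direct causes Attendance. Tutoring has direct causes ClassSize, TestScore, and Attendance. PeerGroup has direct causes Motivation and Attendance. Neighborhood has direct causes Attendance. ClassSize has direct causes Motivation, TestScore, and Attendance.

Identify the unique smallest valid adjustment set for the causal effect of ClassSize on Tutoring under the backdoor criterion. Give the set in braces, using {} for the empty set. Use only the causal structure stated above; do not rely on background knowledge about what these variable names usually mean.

Variables eligible for adjustment (non-descendants of ClassSize, excluding ClassSize and Tutoring): {Attendance, Motivation, Neighborhood, PeerGroup, TestScore}.
Backdoor paths from ClassSize to Tutoring:
  P1: ClassSize <- Attendance -> TestScore -> Tutoring
  P2: ClassSize <- Attendance -> Tutoring
  P3: ClassSize <- Motivation -> PeerGroup <- Attendance -> TestScore -> Tutoring
  P4: ClassSize <- Motivation -> PeerGroup <- Attendance -> Tutoring
  P5: ClassSize <- TestScore <- Attendance -> Tutoring
  P6: ClassSize <- TestScore -> Tutoring
The empty set is not sufficient: P1 (ClassSize <- Attendance -> TestScore -> Tutoring) has no collider blocking it and no conditioned non-collider, so it is open.
Try {Attendance, TestScore}:
  P1: blocked at fork node Attendance ∈ conditioning set.
  P2: blocked at fork node Attendance ∈ conditioning set.
  P3: blocked at collider PeerGroup (neither it nor any descendant is in the conditioning set).
  P4: blocked at collider PeerGroup (neither it nor any descendant is in the conditioning set).
  P5: blocked at chain node TestScore ∈ conditioning set.
  P6: blocked at fork node TestScore ∈ conditioning set.
{Attendance, TestScore} contains no descendant of ClassSize and blocks every backdoor path.
Every element of {Attendance, TestScore} is needed (dropping Attendance leaves P2 open; dropping TestScore leaves P6 open), so no proper subset is valid.
Among all size-2 subsets of the eligible variables, only {Attendance, TestScore} blocks every backdoor path, so it is the unique smallest valid adjustment set.

{Attendance, TestScore}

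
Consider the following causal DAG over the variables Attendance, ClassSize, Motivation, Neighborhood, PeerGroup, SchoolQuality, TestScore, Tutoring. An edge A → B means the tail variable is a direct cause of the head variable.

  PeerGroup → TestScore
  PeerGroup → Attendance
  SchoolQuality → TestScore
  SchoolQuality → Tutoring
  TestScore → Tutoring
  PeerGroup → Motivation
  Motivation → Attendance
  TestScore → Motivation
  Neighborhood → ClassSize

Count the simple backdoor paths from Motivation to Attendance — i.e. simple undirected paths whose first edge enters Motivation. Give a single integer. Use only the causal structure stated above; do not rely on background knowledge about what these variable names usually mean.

2

A backdoor path from Motivation to Attendance is any simple undirected path whose first edge points into Motivation (i.e. leaves Motivation via a parent).
Parents of Motivation: {PeerGroup, TestScore}.
Enumerating:
  P1: Motivation <- PeerGroup -> Attendance
  P2: Motivation <- TestScore <- PeerGroup -> Attendance
That exhausts the simple backdoor paths. Count: 2.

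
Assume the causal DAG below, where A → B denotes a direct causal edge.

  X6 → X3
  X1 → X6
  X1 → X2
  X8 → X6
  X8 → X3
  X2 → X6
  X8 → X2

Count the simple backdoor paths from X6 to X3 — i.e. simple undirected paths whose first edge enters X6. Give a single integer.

A backdoor path from X6 to X3 is any simple undirected path whose first edge points into X6 (i.e. leaves X6 via a parent).
Parents of X6: {X1, X2, X8}.
Enumerating:
  P1: X6 <- X8 -> X3
  P2: X6 <- X1 -> X2 <- X8 -> X3
  P3: X6 <- X2 <- X8 -> X3
That exhausts the simple backdoor paths. Count: 3.

3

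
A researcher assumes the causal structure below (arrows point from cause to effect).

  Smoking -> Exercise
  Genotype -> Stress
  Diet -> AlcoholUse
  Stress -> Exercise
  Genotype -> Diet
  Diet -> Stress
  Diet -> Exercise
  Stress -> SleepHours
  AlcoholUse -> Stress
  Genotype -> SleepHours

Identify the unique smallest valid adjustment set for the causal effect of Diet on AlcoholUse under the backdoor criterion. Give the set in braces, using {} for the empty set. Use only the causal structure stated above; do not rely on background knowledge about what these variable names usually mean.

{}

Variables eligible for adjustment (non-descendants of Diet, excluding Diet and AlcoholUse): {Genotype, Smoking}.
Backdoor paths from Diet to AlcoholUse:
  P1: Diet <- Genotype -> Stress <- AlcoholUse
  P2: Diet <- Genotype -> SleepHours <- Stress <- AlcoholUse
Each backdoor path contains an unconditioned collider, so every path is already blocked with the empty conditioning set:
  P1: blocked at collider Stress (neither it nor any descendant is in the conditioning set).
  P2: blocked at collider SleepHours (neither it nor any descendant is in the conditioning set).
The empty set is therefore the unique smallest valid set.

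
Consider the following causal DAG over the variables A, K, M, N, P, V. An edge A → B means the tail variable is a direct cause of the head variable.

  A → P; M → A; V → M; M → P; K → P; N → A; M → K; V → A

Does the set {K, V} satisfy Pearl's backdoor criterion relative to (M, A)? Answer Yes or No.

No

Backdoor paths from M to A (paths whose first edge points into M):
  P1: M <- V -> A
Condition 1 (no descendant of M in the set): FAILS — K is a descendant of M.
Condition 2 (every backdoor path blocked by {K, V}):
  P1: blocked at fork node V ∈ conditioning set.
{K, V} does not satisfy the backdoor criterion.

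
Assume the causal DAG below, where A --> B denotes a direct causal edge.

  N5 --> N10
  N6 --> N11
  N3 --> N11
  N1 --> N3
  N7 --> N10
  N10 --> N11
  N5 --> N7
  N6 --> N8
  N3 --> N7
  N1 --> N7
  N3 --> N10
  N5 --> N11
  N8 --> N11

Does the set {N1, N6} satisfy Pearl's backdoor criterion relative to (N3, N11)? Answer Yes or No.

Backdoor paths from N3 to N11 (paths whose first edge points into N3):
  P1: N3 <- N1 -> N7 <- N5 -> N10 -> N11
  P2: N3 <- N1 -> N7 <- N5 -> N11
  P3: N3 <- N1 -> N7 -> N10 <- N5 -> N11
  P4: N3 <- N1 -> N7 -> N10 -> N11
Condition 1 (no descendant of N3 in the set): holds — descendants of N3 are {N10, N11, N7}; none are in {N1, N6}.
Condition 2 (every backdoor path blocked by {N1, N6}):
  P1: blocked at fork node N1 ∈ conditioning set.
  P2: blocked at fork node N1 ∈ conditioning set.
  P3: blocked at fork node N1 ∈ conditioning set.
  P4: blocked at fork node N1 ∈ conditioning set.
{N1, N6} satisfies the backdoor criterion.

Yes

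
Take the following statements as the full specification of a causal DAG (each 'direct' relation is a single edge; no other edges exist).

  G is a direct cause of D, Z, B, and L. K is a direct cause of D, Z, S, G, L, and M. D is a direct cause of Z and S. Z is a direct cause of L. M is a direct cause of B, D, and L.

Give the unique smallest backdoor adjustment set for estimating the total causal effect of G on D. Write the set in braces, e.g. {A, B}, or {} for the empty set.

Variables eligible for adjustment (non-descendants of G, excluding G and D): {K, M}.
Backdoor paths from G to D:
  P1: G <- K -> M -> D
  P2: G <- K -> M -> L <- Z <- D
  P3: G <- K -> D
  P4: G <- K -> S <- D
  P5: G <- K -> Z <- D
  P6: G <- K -> Z -> L <- M -> D
  P7: G <- K -> L <- M -> D
  P8: G <- K -> L <- Z <- D
The empty set is not sufficient: P1 (G <- K -> M -> D) has no collider blocking it and no conditioned non-collider, so it is open.
Try {K}:
  P1: blocked at fork node K ∈ conditioning set.
  P2: blocked at fork node K ∈ conditioning set.
  P3: blocked at fork node K ∈ conditioning set.
  P4: blocked at fork node K ∈ conditioning set.
  P5: blocked at fork node K ∈ conditioning set.
  P6: blocked at fork node K ∈ conditioning set.
  P7: blocked at fork node K ∈ conditioning set.
  P8: blocked at fork node K ∈ conditioning set.
{K} contains no descendant of G and blocks every backdoor path.
No other singleton works — e.g. {M} leaves P3 open — so {K} is the unique smallest valid adjustment set.

{K}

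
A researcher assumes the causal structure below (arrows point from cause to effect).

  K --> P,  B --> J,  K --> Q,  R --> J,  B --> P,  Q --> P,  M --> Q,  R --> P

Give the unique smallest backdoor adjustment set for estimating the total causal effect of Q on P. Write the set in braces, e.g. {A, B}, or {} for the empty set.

{K}

Variables eligible for adjustment (non-descendants of Q, excluding Q and P): {B, J, K, M, R}.
Backdoor paths from Q to P:
  P1: Q <- K -> P
The empty set is not sufficient: P1 (Q <- K -> P) has no collider blocking it and no conditioned non-collider, so it is open.
Try {K}:
  P1: blocked at fork node K ∈ conditioning set.
{K} contains no descendant of Q and blocks every backdoor path.
No other singleton works — e.g. {R} leaves P1 open — so {K} is the unique smallest valid adjustment set.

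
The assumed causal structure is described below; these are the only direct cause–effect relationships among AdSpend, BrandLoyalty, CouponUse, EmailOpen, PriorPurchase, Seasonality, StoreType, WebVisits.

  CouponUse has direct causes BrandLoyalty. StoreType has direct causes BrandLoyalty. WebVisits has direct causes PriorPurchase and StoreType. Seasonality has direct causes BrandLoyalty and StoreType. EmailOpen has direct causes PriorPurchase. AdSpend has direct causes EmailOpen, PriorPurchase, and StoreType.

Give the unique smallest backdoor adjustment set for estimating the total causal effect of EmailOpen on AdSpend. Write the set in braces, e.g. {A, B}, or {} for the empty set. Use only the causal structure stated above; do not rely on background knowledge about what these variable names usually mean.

Variables eligible for adjustment (non-descendants of EmailOpen, excluding EmailOpen and AdSpend): {BrandLoyalty, CouponUse, PriorPurchase, Seasonality, StoreType, WebVisits}.
Backdoor paths from EmailOpen to AdSpend:
  P1: EmailOpen <- PriorPurchase -> WebVisits <- StoreType -> AdSpend
  P2: EmailOpen <- PriorPurchase -> AdSpend
The empty set is not sufficient: P2 (EmailOpen <- PriorPurchase -> AdSpend) has no collider blocking it and no conditioned non-collider, so it is open.
Try {PriorPurchase}:
  P1: blocked at fork node PriorPurchase ∈ conditioning set.
  P2: blocked at fork node PriorPurchase ∈ conditioning set.
{PriorPurchase} contains no descendant of EmailOpen and blocks every backdoor path.
No other singleton works — e.g. {BrandLoyalty} leaves P2 open — so {PriorPurchase} is the unique smallest valid adjustment set.

{PriorPurchase}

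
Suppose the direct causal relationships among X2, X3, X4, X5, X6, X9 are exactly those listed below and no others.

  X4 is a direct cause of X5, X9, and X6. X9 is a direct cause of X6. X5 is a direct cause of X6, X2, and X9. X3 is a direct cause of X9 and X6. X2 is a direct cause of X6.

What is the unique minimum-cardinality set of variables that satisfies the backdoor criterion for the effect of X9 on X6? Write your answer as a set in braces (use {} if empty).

Variables eligible for adjustment (non-descendants of X9, excluding X9 and X6): {X2, X3, X4, X5}.
Backdoor paths from X9 to X6:
  P1: X9 <- X3 -> X6
  P2: X9 <- X4 -> X5 -> X2 -> X6
  P3: X9 <- X4 -> X5 -> X6
  P4: X9 <- X4 -> X6
  P5: X9 <- X5 <- X4 -> X6
  P6: X9 <- X5 -> X2 -> X6
  P7: X9 <- X5 -> X6
The empty set is not sufficient: P1 (X9 <- X3 -> X6) has no collider blocking it and no conditioned non-collider, so it is open.
Try {X3, X4, X5}:
  P1: blocked at fork node X3 ∈ conditioning set.
  P2: blocked at fork node X4 ∈ conditioning set.
  P3: blocked at fork node X4 ∈ conditioning set.
  P4: blocked at fork node X4 ∈ conditioning set.
  P5: blocked at chain node X5 ∈ conditioning set.
  P6: blocked at fork node X5 ∈ conditioning set.
  P7: blocked at fork node X5 ∈ conditioning set.
{X3, X4, X5} contains no descendant of X9 and blocks every backdoor path.
Every element of {X3, X4, X5} is needed (dropping X3 leaves P1 open; dropping X4 leaves P4 open; dropping X5 leaves P6 open), so no proper subset is valid.
Among all size-3 subsets of the eligible variables, only {X3, X4, X5} blocks every backdoor path, so it is the unique smallest valid adjustment set.

{X3, X4, X5}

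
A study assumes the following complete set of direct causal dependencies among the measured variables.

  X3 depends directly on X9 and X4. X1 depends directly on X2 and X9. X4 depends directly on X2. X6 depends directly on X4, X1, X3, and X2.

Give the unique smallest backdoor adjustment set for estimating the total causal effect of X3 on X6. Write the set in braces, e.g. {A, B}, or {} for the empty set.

Variables eligible for adjustment (non-descendants of X3, excluding X3 and X6): {X1, X2, X4, X9}.
Backdoor paths from X3 to X6:
  P1: X3 <- X9 -> X1 <- X2 -> X4 -> X6
  P2: X3 <- X9 -> X1 <- X2 -> X6
  P3: X3 <- X9 -> X1 -> X6
  P4: X3 <- X4 <- X2 -> X1 -> X6
  P5: X3 <- X4 <- X2 -> X6
  P6: X3 <- X4 -> X6
The empty set is not sufficient: P3 (X3 <- X9 -> X1 -> X6) has no collider blocking it and no conditioned non-collider, so it is open.
Try {X4, X9}:
  P1: blocked at fork node X9 ∈ conditioning set.
  P2: blocked at fork node X9 ∈ conditioning set.
  P3: blocked at fork node X9 ∈ conditioning set.
  P4: blocked at chain node X4 ∈ conditioning set.
  P5: blocked at chain node X4 ∈ conditioning set.
  P6: blocked at fork node X4 ∈ conditioning set.
{X4, X9} contains no descendant of X3 and blocks every backdoor path.
Every element of {X4, X9} is needed (dropping X4 leaves P4 open; dropping X9 leaves P3 open), so no proper subset is valid.
Among all size-2 subsets of the eligible variables, only {X4, X9} blocks every backdoor path, so it is the unique smallest valid adjustment set.

{X4, X9}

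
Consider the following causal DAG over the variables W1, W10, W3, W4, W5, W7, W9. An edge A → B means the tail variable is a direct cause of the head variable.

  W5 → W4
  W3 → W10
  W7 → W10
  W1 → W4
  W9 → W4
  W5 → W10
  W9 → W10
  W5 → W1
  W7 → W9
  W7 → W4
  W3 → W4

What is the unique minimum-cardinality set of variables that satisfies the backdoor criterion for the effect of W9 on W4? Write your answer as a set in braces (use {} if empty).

{W7}

Variables eligible for adjustment (non-descendants of W9, excluding W9 and W4): {W1, W3, W5, W7}.
Backdoor paths from W9 to W4:
  P1: W9 <- W7 -> W10 <- W5 -> W1 -> W4
  P2: W9 <- W7 -> W10 <- W5 -> W4
  P3: W9 <- W7 -> W10 <- W3 -> W4
  P4: W9 <- W7 -> W4
The empty set is not sufficient: P4 (W9 <- W7 -> W4) has no collider blocking it and no conditioned non-collider, so it is open.
Try {W7}:
  P1: blocked at fork node W7 ∈ conditioning set.
  P2: blocked at fork node W7 ∈ conditioning set.
  P3: blocked at fork node W7 ∈ conditioning set.
  P4: blocked at fork node W7 ∈ conditioning set.
{W7} contains no descendant of W9 and blocks every backdoor path.
No other singleton works — e.g. {W5} leaves P4 open — so {W7} is the unique smallest valid adjustment set.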